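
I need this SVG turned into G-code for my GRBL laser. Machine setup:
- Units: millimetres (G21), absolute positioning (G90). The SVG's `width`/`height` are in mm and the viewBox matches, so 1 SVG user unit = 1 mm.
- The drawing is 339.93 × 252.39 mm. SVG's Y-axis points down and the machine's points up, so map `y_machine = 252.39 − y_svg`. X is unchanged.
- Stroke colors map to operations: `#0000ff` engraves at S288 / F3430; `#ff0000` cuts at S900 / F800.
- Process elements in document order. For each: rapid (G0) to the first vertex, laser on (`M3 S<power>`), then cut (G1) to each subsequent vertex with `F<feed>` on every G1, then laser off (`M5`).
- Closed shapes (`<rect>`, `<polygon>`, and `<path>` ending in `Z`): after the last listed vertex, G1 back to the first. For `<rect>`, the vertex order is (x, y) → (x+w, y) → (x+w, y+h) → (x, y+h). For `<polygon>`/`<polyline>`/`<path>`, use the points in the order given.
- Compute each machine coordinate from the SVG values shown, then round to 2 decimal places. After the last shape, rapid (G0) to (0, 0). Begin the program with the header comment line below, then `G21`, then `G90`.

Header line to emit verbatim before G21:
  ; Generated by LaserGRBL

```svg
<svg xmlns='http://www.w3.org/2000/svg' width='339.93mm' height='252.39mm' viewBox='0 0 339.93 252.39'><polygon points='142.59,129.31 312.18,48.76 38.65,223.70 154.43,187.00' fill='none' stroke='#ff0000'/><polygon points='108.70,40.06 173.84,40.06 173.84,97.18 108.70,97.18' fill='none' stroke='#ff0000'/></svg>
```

; Generated by LaserGRBL
G21
G90
G0 X142.59 Y123.08
M3 S900
G1 X312.18 Y203.63 F800
G1 X38.65 Y28.69 F800
G1 X154.43 Y65.39 F800
G1 X142.59 Y123.08 F800
M5
G0 X108.70 Y212.33
M3 S900
G1 X173.84 Y212.33 F800
G1 X173.84 Y155.21 F800
G1 X108.70 Y155.21 F800
G1 X108.70 Y212.33 F800
M5
G0 X0.00 Y0.00

1 u = 1 mm; y_m = 252.39 − y.

[1] `<polygon>` closed polygon, #ff0000→cut S900 F800: (142.59,123.08) → (312.18,203.63) → (38.65,28.69) → (154.43,65.39) → (142.59,123.08) (closed)

[2] `<polygon>` rectangle, #ff0000→cut S900 F800: (108.70,212.33) → (173.84,212.33) → (173.84,155.21) → (108.70,155.21) → (108.70,212.33) (closed)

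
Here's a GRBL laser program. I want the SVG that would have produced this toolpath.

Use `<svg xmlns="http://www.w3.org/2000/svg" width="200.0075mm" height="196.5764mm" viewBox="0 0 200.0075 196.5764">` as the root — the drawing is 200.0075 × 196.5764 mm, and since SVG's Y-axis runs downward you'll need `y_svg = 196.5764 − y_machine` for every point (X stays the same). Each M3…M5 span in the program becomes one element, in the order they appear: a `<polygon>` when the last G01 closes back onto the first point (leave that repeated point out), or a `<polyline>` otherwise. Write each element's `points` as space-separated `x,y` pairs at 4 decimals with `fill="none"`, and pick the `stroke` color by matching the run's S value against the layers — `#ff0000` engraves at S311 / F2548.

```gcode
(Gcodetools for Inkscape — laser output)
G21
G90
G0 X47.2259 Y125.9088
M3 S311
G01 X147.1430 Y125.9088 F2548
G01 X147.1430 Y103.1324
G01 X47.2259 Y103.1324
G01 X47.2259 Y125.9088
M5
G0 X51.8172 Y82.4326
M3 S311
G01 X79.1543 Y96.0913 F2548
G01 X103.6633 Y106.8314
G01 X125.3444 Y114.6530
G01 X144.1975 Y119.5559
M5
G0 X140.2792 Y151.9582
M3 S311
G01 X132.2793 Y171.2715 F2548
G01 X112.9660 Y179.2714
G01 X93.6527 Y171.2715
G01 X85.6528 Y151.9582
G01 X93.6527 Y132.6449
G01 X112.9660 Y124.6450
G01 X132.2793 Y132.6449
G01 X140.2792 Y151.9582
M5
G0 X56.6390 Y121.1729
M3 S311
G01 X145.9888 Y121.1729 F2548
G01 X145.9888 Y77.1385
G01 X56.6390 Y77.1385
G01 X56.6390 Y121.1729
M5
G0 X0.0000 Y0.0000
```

<svg xmlns="http://www.w3.org/2000/svg" width="200.0075mm" height="196.5764mm" viewBox="0 0 200.0075 196.5764">
  <polygon points="47.2259,70.6676 147.1430,70.6676 147.1430,93.4440 47.2259,93.4440" fill="none" stroke="#ff0000"/>
  <polyline points="51.8172,114.1438 79.1543,100.4851 103.6633,89.7450 125.3444,81.9234 144.1975,77.0205" fill="none" stroke="#ff0000"/>
  <polygon points="140.2792,44.6182 132.2793,25.3049 112.9660,17.3050 93.6527,25.3049 85.6528,44.6182 93.6527,63.9315 112.9660,71.9314 132.2793,63.9315" fill="none" stroke="#ff0000"/>
  <polygon points="56.6390,75.4035 145.9888,75.4035 145.9888,119.4379 56.6390,119.4379" fill="none" stroke="#ff0000"/>
</svg>

y_svg = 196.5764 − y_m. Every run uses S311, so all elements get stroke `#ff0000` (engrave).

[1] closed run; points: 47.2259,70.6676 147.1430,70.6676 147.1430,93.4440 47.2259,93.4440

[2] open run; points: 51.8172,114.1438 79.1543,100.4851 103.6633,89.7450 125.3444,81.9234 144.1975,77.0205

[3] closed run; points: 140.2792,44.6182 132.2793,25.3049 112.9660,17.3050 93.6527,25.3049 85.6528,44.6182 93.6527,63.9315 112.9660,71.9314 132.2793,63.9315

[4] closed run; points: 56.6390,75.4035 145.9888,75.4035 145.9888,119.4379 56.6390,119.4379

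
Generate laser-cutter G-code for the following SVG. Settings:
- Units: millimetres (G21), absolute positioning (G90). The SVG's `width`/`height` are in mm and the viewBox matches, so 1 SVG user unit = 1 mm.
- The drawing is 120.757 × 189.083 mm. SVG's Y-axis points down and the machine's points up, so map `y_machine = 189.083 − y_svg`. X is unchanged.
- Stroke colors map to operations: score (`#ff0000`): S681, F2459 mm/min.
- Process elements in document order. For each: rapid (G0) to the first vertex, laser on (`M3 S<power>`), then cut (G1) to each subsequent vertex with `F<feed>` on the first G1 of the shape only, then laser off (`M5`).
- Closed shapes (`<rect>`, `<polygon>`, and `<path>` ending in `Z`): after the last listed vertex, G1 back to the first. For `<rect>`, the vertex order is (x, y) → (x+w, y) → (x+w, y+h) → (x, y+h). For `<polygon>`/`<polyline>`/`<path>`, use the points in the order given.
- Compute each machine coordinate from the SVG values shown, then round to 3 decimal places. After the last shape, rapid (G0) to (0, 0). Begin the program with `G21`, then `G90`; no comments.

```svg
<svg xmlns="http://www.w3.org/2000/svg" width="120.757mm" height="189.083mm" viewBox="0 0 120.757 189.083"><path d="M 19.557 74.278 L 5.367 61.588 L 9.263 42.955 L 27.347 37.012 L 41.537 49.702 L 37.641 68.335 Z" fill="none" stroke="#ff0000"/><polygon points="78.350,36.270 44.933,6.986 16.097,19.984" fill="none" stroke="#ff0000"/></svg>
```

1 u = 1 mm; y_m = 189.083 − y.

[1] `<path>` regular polygon, #ff0000→score S681 F2459: (19.557,114.805) → (5.367,127.495) → (9.263,146.128) → (27.347,152.071) → (41.537,139.381) → (37.641,120.748) → (19.557,114.805) (closed)

[2] `<polygon>` closed polygon, #ff0000→score S681 F2459: (78.350,152.813) → (44.933,182.097) → (16.097,169.099) → (78.350,152.813) (closed)

G21
G90
G0 X19.557 Y114.805
M3 S681
G1 X5.367 Y127.495 F2459
G1 X9.263 Y146.128
G1 X27.347 Y152.071
G1 X41.537 Y139.381
G1 X37.641 Y120.748
G1 X19.557 Y114.805
M5
G0 X78.350 Y152.813
M3 S681
G1 X44.933 Y182.097 F2459
G1 X16.097 Y169.099
G1 X78.350 Y152.813
M5
G0 X0.000 Y0.000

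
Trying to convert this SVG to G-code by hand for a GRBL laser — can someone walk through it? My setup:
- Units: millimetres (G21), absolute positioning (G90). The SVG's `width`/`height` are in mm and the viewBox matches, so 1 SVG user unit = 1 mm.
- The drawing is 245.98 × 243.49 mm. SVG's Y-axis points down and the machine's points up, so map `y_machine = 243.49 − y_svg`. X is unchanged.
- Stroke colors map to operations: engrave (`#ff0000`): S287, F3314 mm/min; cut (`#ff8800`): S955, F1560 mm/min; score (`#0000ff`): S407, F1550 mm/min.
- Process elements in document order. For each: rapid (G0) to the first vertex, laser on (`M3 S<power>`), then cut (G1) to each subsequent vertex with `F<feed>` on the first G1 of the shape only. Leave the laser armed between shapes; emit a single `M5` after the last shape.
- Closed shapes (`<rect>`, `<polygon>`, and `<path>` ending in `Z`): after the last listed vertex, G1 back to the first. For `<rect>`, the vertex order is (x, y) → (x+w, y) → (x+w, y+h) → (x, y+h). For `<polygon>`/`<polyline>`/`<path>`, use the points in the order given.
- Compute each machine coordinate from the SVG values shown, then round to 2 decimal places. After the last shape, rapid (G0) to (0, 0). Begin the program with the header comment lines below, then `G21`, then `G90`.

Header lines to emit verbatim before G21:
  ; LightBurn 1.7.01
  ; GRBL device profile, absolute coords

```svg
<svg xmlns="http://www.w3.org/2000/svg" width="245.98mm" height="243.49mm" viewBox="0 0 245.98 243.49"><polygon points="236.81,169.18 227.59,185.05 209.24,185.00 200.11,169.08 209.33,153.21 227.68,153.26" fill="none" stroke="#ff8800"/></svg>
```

viewBox `0 0 245.98 243.49` with mm width/height → 1 unit = 1 mm. Flip: y_m = 243.49 − y_svg.

**Shape 1** — `<polygon>` regular polygon, stroke `#ff8800` → cut (S955, F1560). Machine vertices: (236.81,74.31) → (227.59,58.44) → (209.24,58.49) → (200.11,74.41) → (209.33,90.28) → (227.68,90.23) → (236.81,74.31). Closed: final G1 returns to the first vertex.

; LightBurn 1.7.01
; GRBL device profile, absolute coords
G21
G90
G0 X236.81 Y74.31
M3 S955
G1 X227.59 Y58.44 F1560
G1 X209.24 Y58.49
G1 X200.11 Y74.41
G1 X209.33 Y90.28
G1 X227.68 Y90.23
G1 X236.81 Y74.31
M5
G0 X0.00 Y0.00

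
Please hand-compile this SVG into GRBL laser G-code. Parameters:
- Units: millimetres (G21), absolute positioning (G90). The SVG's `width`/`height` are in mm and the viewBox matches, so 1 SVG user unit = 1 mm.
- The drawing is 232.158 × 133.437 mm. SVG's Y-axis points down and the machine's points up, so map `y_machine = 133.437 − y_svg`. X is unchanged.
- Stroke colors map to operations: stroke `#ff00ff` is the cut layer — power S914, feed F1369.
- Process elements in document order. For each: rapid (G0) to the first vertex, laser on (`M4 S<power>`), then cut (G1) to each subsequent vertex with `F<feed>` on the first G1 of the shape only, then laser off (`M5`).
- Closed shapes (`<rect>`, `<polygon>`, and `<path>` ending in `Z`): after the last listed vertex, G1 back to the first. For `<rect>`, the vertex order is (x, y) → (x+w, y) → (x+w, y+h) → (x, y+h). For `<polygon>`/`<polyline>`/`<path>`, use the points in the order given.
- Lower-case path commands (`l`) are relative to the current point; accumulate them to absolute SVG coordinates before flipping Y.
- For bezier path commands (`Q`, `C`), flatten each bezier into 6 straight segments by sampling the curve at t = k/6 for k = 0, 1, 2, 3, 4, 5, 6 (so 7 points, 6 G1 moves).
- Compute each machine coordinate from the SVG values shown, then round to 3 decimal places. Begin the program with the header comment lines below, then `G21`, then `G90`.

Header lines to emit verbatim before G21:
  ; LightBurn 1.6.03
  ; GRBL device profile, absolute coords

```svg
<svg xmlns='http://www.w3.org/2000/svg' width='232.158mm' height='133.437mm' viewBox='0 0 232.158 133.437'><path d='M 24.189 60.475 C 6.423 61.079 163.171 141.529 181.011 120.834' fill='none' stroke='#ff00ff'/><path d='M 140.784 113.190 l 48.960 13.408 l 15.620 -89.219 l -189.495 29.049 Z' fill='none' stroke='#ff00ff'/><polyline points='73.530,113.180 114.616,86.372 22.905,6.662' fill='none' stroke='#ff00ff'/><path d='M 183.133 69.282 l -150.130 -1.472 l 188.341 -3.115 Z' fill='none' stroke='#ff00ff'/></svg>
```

; LightBurn 1.6.03
; GRBL device profile, absolute coords
G21
G90
G0 X24.189 Y72.962
M4 S914
G1 X28.398 Y66.844 F1369
G1 X52.986 Y52.446
G1 X89.248 Y34.795
G1 X128.477 Y18.920
G1 X161.966 Y9.846
G1 X181.011 Y12.603
M5
G0 X140.784 Y20.247
M4 S914
G1 X189.744 Y6.839 F1369
G1 X205.364 Y96.058
G1 X15.869 Y67.009
G1 X140.784 Y20.247
M5
G0 X73.530 Y20.257
M4 S914
G1 X114.616 Y47.065 F1369
G1 X22.905 Y126.775
M5
G0 X183.133 Y64.155
M4 S914
G1 X33.003 Y65.627 F1369
G1 X221.344 Y68.742
G1 X183.133 Y64.155
M5

1 u = 1 mm; y_m = 133.437 − y.

[1] `<path>` cubic bezier, #ff00ff→cut S914 F1369: (24.189,72.962) → (28.398,66.844) → (52.986,52.446) → (89.248,34.795) → (128.477,18.920) → (161.966,9.846) → (181.011,12.603)

[2] `<path>` closed polygon, #ff00ff→cut S914 F1369: (140.784,20.247) → (189.744,6.839) → (205.364,96.058) → (15.869,67.009) → (140.784,20.247) (closed)

[3] `<polyline>` open polyline, #ff00ff→cut S914 F1369: (73.530,20.257) → (114.616,47.065) → (22.905,126.775)

[4] `<path>` closed polygon, #ff00ff→cut S914 F1369: (183.133,64.155) → (33.003,65.627) → (221.344,68.742) → (183.133,64.155) (closed)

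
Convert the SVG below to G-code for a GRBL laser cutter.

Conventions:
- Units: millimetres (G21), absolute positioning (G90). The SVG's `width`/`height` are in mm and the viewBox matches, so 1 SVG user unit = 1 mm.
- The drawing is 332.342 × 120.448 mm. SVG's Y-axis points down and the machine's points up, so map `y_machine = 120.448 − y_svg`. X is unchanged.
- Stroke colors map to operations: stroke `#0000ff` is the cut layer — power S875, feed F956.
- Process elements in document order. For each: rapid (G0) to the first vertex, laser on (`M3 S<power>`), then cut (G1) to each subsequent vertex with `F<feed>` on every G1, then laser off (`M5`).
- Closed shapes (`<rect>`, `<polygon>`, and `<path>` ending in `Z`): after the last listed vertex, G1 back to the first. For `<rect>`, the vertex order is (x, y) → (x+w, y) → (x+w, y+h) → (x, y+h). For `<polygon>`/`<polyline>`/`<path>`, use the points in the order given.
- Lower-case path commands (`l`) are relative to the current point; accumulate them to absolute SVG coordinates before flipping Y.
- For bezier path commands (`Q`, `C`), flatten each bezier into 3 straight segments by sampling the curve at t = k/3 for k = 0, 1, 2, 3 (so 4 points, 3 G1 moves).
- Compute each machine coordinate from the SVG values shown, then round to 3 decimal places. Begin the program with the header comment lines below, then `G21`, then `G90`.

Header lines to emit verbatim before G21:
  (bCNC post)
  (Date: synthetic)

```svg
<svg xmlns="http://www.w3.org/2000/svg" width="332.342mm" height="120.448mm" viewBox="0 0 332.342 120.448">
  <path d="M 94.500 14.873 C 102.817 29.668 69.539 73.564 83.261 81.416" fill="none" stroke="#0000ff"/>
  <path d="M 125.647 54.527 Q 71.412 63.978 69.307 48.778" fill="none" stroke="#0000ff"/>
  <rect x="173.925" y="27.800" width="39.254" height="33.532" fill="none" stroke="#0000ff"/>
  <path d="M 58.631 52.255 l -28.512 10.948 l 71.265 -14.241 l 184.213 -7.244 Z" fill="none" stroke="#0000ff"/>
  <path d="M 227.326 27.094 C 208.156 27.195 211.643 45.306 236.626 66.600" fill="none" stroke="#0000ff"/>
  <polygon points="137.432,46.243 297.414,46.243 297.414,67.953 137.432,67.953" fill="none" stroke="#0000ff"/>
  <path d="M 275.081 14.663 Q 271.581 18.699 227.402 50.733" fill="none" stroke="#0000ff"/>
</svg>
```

(bCNC post)
(Date: synthetic)
G21
G90
G0 X94.500 Y105.575
M3 S875
G1 X92.233 Y83.492 F956
G1 X81.924 Y56.486 F956
G1 X83.261 Y39.032 F956
M5
G0 X125.647 Y65.921
M3 S875
G1 X95.283 Y62.359 F956
G1 X76.503 Y64.276 F956
G1 X69.307 Y71.670 F956
M5
G0 X173.925 Y92.648
M3 S875
G1 X213.179 Y92.648 F956
G1 X213.179 Y59.116 F956
G1 X173.925 Y59.116 F956
G1 X173.925 Y92.648 F956
M5
G0 X58.631 Y68.193
M3 S875
G1 X30.119 Y57.245 F956
G1 X101.384 Y71.486 F956
G1 X285.597 Y78.730 F956
G1 X58.631 Y68.193 F956
M5
G0 X227.326 Y93.354
M3 S875
G1 X215.665 Y87.799 F956
G1 X218.851 Y73.532 F956
G1 X236.626 Y53.848 F956
M5
G0 X137.432 Y74.205
M3 S875
G1 X297.414 Y74.205 F956
G1 X297.414 Y52.495 F956
G1 X137.432 Y52.495 F956
G1 X137.432 Y74.205 F956
M5
G0 X275.081 Y105.785
M3 S875
G1 X268.228 Y99.983 F956
G1 X252.335 Y87.960 F956
G1 X227.402 Y69.715 F956
M5

1 u = 1 mm; y_m = 120.448 − y.

[1] `<path>` cubic bezier, #0000ff→cut S875 F956: (94.500,105.575) → (92.233,83.492) → (81.924,56.486) → (83.261,39.032)

[2] `<path>` quadratic bezier, #0000ff→cut S875 F956: (125.647,65.921) → (95.283,62.359) → (76.503,64.276) → (69.307,71.670)

[3] `<rect>` rectangle, #0000ff→cut S875 F956: (173.925,92.648) → (213.179,92.648) → (213.179,59.116) → (173.925,59.116) → (173.925,92.648) (closed)

[4] `<path>` closed polygon, #0000ff→cut S875 F956: (58.631,68.193) → (30.119,57.245) → (101.384,71.486) → (285.597,78.730) → (58.631,68.193) (closed)

[5] `<path>` cubic bezier, #0000ff→cut S875 F956: (227.326,93.354) → (215.665,87.799) → (218.851,73.532) → (236.626,53.848)

[6] `<polygon>` rectangle, #0000ff→cut S875 F956: (137.432,74.205) → (297.414,74.205) → (297.414,52.495) → (137.432,52.495) → (137.432,74.205) (closed)

[7] `<path>` quadratic bezier, #0000ff→cut S875 F956: (275.081,105.785) → (268.228,99.983) → (252.335,87.960) → (227.402,69.715)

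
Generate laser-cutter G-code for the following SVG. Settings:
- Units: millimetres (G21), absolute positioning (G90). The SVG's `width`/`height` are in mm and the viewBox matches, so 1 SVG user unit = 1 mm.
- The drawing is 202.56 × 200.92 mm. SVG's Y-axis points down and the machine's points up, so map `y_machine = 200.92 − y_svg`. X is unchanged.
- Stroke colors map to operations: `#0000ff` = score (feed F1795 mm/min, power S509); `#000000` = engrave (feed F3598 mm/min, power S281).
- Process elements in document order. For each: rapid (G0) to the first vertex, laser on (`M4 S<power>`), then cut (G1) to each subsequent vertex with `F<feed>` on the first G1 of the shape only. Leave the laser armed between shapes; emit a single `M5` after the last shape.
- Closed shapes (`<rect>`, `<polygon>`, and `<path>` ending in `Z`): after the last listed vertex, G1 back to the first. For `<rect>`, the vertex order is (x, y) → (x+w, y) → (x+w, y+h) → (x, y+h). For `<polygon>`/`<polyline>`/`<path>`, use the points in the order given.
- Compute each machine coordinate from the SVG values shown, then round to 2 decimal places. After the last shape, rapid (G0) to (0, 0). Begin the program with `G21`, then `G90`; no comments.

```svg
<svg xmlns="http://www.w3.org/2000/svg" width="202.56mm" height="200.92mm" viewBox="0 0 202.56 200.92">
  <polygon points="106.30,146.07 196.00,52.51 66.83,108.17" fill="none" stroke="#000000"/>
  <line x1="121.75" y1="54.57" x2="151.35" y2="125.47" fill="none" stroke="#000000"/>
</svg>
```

G21
G90
G0 X106.30 Y54.85
M4 S281
G1 X196.00 Y148.41 F3598
G1 X66.83 Y92.75
G1 X106.30 Y54.85
G0 X121.75 Y146.35
M4 S281
G1 X151.35 Y75.45 F3598
M5
G0 X0.00 Y0.00

1 u = 1 mm; y_m = 200.92 − y.

[1] `<polygon>` closed polygon, #000000→engrave S281 F3598: (106.30,54.85) → (196.00,148.41) → (66.83,92.75) → (106.30,54.85) (closed)

[2] `<line>` line segment, #000000→engrave S281 F3598: (121.75,146.35) → (151.35,75.45)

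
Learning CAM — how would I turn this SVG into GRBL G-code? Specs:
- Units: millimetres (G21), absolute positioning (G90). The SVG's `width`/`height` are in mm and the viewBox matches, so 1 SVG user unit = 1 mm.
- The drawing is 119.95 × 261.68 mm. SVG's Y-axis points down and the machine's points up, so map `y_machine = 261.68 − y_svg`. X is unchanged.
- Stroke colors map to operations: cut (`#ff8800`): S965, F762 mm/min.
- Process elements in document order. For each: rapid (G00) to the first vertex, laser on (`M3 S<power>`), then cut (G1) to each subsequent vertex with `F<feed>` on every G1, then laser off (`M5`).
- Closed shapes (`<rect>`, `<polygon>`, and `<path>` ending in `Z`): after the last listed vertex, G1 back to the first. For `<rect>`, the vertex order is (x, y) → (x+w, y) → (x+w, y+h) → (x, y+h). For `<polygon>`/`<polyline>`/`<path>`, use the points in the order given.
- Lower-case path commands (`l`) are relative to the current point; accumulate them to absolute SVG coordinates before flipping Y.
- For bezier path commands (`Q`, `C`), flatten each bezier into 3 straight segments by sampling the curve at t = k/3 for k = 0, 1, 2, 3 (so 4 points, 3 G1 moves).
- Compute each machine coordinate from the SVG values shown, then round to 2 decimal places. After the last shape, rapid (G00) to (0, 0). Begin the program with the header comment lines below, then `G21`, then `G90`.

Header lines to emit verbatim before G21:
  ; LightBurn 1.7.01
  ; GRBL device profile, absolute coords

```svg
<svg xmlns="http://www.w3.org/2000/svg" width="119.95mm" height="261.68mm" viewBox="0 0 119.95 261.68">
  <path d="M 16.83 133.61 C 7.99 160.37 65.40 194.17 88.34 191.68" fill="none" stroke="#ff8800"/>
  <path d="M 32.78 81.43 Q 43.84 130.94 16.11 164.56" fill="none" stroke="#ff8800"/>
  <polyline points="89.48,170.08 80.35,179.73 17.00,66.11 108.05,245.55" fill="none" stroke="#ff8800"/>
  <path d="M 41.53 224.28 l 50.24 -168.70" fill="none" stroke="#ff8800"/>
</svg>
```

; LightBurn 1.7.01
; GRBL device profile, absolute coords
G21
G90
G00 X16.83 Y128.07
M3 S965
G1 X26.34 Y100.57 F762
G1 X57.64 Y78.00 F762
G1 X88.34 Y70.00 F762
M5
G00 X32.78 Y180.25
M3 S965
G1 X35.84 Y149.01 F762
G1 X30.29 Y121.30 F762
G1 X16.11 Y97.12 F762
M5
G00 X89.48 Y91.60
M3 S965
G1 X80.35 Y81.95 F762
G1 X17.00 Y195.57 F762
G1 X108.05 Y16.13 F762
M5
G00 X41.53 Y37.40
M3 S965
G1 X91.77 Y206.10 F762
M5
G00 X0.00 Y0.00

1 u = 1 mm; y_m = 261.68 − y.

[1] `<path>` cubic bezier, #ff8800→cut S965 F762: (16.83,128.07) → (26.34,100.57) → (57.64,78.00) → (88.34,70.00)

[2] `<path>` quadratic bezier, #ff8800→cut S965 F762: (32.78,180.25) → (35.84,149.01) → (30.29,121.30) → (16.11,97.12)

[3] `<polyline>` open polyline, #ff8800→cut S965 F762: (89.48,91.60) → (80.35,81.95) → (17.00,195.57) → (108.05,16.13)

[4] `<path>` line segment, #ff8800→cut S965 F762: (41.53,37.40) → (91.77,206.10)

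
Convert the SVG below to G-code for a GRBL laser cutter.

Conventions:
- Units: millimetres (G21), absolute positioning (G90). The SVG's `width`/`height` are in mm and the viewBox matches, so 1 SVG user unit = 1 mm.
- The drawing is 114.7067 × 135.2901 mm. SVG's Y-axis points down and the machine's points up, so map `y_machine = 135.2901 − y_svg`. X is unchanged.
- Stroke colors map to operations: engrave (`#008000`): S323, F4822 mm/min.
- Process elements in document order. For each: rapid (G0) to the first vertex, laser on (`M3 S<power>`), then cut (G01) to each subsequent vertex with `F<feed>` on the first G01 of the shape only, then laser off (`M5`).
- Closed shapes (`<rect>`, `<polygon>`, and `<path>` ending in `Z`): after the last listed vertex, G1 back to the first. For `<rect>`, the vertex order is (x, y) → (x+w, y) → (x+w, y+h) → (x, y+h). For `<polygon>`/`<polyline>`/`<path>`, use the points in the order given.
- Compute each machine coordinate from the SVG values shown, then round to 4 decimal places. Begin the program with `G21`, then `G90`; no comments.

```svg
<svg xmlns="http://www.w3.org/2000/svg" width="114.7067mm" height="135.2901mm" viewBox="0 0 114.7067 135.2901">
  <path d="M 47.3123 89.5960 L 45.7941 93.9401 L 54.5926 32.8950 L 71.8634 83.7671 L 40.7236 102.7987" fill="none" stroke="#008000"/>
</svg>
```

G21
G90
G0 X47.3123 Y45.6941
M3 S323
G01 X45.7941 Y41.3500 F4822
G01 X54.5926 Y102.3951
G01 X71.8634 Y51.5230
G01 X40.7236 Y32.4914
M5

Since the viewBox matches the mm dimensions, user units are millimetres directly. The only transform is the Y-flip y_m = 135.2901 − y_svg.

Shape 1 is a open polyline drawn with `<path>`. Its stroke #008000 means engrave at S323, F4822. After flipping Y the toolpath is (47.3123,45.6941) → (45.7941,41.3500) → (54.5926,102.3951) → (71.8634,51.5230) → (40.7236,32.4914).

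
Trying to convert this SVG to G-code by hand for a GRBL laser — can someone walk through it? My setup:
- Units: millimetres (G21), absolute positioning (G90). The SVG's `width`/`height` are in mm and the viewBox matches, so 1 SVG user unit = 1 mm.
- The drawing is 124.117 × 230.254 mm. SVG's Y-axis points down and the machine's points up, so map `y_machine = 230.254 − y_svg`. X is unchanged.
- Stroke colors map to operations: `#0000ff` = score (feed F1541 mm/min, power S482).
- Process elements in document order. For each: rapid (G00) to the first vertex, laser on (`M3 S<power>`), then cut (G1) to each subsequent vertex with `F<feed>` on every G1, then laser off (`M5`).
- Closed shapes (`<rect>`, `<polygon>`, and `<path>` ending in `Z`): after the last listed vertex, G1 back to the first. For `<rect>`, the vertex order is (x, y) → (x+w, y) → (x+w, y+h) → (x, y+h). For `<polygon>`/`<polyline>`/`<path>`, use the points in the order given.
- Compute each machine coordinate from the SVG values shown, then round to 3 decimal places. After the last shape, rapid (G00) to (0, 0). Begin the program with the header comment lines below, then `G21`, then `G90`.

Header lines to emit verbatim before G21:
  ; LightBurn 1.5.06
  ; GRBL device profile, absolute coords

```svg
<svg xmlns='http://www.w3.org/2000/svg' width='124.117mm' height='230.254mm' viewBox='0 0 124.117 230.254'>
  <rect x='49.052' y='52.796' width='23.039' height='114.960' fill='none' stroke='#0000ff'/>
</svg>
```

1 u = 1 mm; y_m = 230.254 − y.

[1] `<rect>` rectangle, #0000ff→score S482 F1541: (49.052,177.458) → (72.091,177.458) → (72.091,62.498) → (49.052,62.498) → (49.052,177.458) (closed)

; LightBurn 1.5.06
; GRBL device profile, absolute coords
G21
G90
G00 X49.052 Y177.458
M3 S482
G1 X72.091 Y177.458 F1541
G1 X72.091 Y62.498 F1541
G1 X49.052 Y62.498 F1541
G1 X49.052 Y177.458 F1541
M5
G00 X0.000 Y0.000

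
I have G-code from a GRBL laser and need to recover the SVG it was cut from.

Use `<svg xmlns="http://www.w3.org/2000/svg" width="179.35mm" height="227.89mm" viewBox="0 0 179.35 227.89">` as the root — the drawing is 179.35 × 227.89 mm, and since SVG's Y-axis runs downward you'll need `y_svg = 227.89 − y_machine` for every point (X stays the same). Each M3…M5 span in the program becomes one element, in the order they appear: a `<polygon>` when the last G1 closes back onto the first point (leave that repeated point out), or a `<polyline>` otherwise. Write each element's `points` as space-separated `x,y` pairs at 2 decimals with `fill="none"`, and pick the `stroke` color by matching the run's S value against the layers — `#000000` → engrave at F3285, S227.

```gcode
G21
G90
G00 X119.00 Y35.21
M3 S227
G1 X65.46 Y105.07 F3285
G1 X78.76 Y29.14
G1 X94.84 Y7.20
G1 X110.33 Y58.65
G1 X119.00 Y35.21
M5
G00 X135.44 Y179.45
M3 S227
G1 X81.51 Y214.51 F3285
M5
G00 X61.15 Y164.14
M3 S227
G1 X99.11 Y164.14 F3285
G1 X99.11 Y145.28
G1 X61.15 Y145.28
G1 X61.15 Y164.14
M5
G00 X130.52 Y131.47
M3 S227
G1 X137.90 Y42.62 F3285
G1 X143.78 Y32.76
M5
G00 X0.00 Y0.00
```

<svg xmlns="http://www.w3.org/2000/svg" width="179.35mm" height="227.89mm" viewBox="0 0 179.35 227.89">
  <polygon points="119.00,192.68 65.46,122.82 78.76,198.75 94.84,220.69 110.33,169.24" fill="none" stroke="#000000"/>
  <polyline points="135.44,48.44 81.51,13.38" fill="none" stroke="#000000"/>
  <polygon points="61.15,63.75 99.11,63.75 99.11,82.61 61.15,82.61" fill="none" stroke="#000000"/>
  <polyline points="130.52,96.42 137.90,185.27 143.78,195.13" fill="none" stroke="#000000"/>
</svg>

Machine Y-up, SVG Y-down with viewBox height 227.89, so y_svg = 227.89 − y_machine; X carries over. Every run uses S227, so all elements get stroke `#000000` (engrave).

Run 1: The run returns to its start, so emit a `<polygon>` with points (Y-flipped): 119.00,192.68 65.46,122.82 78.76,198.75 94.84,220.69 110.33,169.24.

Run 2: The run is open, so emit a `<polyline>` with points (Y-flipped): 135.44,48.44 81.51,13.38.

Run 3: The run returns to its start, so emit a `<polygon>` with points (Y-flipped): 61.15,63.75 99.11,63.75 99.11,82.61 61.15,82.61.

Run 4: The run is open, so emit a `<polyline>` with points (Y-flipped): 130.52,96.42 137.90,185.27 143.78,195.13.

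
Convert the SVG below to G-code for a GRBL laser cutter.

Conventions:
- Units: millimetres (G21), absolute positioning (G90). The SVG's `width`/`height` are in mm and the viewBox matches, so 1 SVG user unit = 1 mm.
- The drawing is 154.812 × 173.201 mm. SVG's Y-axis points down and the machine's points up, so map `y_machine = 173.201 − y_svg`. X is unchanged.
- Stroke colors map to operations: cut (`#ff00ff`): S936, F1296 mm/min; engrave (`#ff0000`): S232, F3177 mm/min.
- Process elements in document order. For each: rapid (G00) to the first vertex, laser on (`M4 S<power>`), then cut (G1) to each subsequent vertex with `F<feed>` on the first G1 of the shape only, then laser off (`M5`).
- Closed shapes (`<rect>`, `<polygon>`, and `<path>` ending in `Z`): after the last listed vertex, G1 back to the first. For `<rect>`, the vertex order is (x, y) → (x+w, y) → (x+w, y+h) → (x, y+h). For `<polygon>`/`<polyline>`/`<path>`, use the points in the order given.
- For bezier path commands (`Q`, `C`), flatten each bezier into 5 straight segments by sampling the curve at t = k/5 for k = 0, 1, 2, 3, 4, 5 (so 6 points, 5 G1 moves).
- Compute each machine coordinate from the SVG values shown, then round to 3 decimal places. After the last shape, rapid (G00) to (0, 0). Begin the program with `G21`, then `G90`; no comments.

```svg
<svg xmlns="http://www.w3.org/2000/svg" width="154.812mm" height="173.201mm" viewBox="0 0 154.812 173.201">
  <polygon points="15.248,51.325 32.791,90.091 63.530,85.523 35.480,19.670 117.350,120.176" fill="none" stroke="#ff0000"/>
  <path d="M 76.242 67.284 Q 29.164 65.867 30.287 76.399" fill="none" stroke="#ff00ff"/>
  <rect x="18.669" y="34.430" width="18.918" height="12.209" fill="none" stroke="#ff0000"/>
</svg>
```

G21
G90
G00 X15.248 Y121.876
M4 S232
G1 X32.791 Y83.110 F3177
G1 X63.530 Y87.678
G1 X35.480 Y153.531
G1 X117.350 Y53.025
G1 X15.248 Y121.876
M5
G00 X76.242 Y105.917
M4 S936
G1 X59.339 Y106.006 F1296
G1 X46.292 Y105.139
G1 X37.101 Y103.316
G1 X31.766 Y100.537
G1 X30.287 Y96.802
M5
G00 X18.669 Y138.771
M4 S232
G1 X37.587 Y138.771 F3177
G1 X37.587 Y126.562
G1 X18.669 Y126.562
G1 X18.669 Y138.771
M5
G00 X0.000 Y0.000

1 u = 1 mm; y_m = 173.201 − y.

[1] `<polygon>` closed polygon, #ff0000→engrave S232 F3177: (15.248,121.876) → (32.791,83.110) → (63.530,87.678) → (35.480,153.531) → (117.350,53.025) → (15.248,121.876) (closed)

[2] `<path>` quadratic bezier, #ff00ff→cut S936 F1296: (76.242,105.917) → (59.339,106.006) → (46.292,105.139) → (37.101,103.316) → (31.766,100.537) → (30.287,96.802)

[3] `<rect>` rectangle, #ff0000→engrave S232 F3177: (18.669,138.771) → (37.587,138.771) → (37.587,126.562) → (18.669,126.562) → (18.669,138.771) (closed)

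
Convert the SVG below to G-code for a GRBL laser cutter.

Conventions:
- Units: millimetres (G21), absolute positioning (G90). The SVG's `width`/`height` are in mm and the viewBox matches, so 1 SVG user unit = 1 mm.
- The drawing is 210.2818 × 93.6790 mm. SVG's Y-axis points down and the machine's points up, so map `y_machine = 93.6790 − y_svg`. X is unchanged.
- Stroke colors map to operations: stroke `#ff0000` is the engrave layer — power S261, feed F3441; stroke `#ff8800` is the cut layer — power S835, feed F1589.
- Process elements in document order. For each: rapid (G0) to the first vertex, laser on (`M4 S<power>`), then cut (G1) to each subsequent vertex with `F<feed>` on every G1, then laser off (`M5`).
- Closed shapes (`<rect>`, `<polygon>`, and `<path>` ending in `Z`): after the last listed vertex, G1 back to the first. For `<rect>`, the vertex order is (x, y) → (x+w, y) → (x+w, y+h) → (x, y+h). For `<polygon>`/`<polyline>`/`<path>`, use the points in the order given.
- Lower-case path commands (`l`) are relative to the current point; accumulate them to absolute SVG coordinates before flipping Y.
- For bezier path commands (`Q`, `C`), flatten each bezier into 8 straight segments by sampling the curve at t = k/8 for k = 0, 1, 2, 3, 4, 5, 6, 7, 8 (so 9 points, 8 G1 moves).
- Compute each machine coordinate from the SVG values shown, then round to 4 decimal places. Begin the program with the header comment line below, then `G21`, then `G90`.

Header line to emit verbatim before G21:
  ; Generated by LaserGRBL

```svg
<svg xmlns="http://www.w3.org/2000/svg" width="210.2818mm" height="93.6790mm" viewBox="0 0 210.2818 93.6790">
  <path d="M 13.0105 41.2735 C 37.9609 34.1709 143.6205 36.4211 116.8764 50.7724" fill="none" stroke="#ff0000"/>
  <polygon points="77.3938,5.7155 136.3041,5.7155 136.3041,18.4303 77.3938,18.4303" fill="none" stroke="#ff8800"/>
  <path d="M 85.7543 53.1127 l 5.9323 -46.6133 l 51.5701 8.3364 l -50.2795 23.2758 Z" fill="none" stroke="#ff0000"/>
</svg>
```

1 u = 1 mm; y_m = 93.6790 − y.

[1] `<path>` cubic bezier, #ff0000→engrave S261 F3441: (13.0105,52.4055) → (25.7339,54.6252) → (43.5264,55.9359) → (63.8905,56.3053) → (84.3289,55.7013) → (102.3441,54.0916) → (115.4387,51.4441) → (121.1153,47.7265) → (116.8764,42.9066)

[2] `<polygon>` rectangle, #ff8800→cut S835 F1589: (77.3938,87.9635) → (136.3041,87.9635) → (136.3041,75.2487) → (77.3938,75.2487) → (77.3938,87.9635) (closed)

[3] `<path>` closed polygon, #ff0000→engrave S261 F3441: (85.7543,40.5663) → (91.6866,87.1796) → (143.2567,78.8432) → (92.9772,55.5674) → (85.7543,40.5663) (closed)

; Generated by LaserGRBL
G21
G90
G0 X13.0105 Y52.4055
M4 S261
G1 X25.7339 Y54.6252 F3441
G1 X43.5264 Y55.9359 F3441
G1 X63.8905 Y56.3053 F3441
G1 X84.3289 Y55.7013 F3441
G1 X102.3441 Y54.0916 F3441
G1 X115.4387 Y51.4441 F3441
G1 X121.1153 Y47.7265 F3441
G1 X116.8764 Y42.9066 F3441
M5
G0 X77.3938 Y87.9635
M4 S835
G1 X136.3041 Y87.9635 F1589
G1 X136.3041 Y75.2487 F1589
G1 X77.3938 Y75.2487 F1589
G1 X77.3938 Y87.9635 F1589
M5
G0 X85.7543 Y40.5663
M4 S261
G1 X91.6866 Y87.1796 F3441
G1 X143.2567 Y78.8432 F3441
G1 X92.9772 Y55.5674 F3441
G1 X85.7543 Y40.5663 F3441
M5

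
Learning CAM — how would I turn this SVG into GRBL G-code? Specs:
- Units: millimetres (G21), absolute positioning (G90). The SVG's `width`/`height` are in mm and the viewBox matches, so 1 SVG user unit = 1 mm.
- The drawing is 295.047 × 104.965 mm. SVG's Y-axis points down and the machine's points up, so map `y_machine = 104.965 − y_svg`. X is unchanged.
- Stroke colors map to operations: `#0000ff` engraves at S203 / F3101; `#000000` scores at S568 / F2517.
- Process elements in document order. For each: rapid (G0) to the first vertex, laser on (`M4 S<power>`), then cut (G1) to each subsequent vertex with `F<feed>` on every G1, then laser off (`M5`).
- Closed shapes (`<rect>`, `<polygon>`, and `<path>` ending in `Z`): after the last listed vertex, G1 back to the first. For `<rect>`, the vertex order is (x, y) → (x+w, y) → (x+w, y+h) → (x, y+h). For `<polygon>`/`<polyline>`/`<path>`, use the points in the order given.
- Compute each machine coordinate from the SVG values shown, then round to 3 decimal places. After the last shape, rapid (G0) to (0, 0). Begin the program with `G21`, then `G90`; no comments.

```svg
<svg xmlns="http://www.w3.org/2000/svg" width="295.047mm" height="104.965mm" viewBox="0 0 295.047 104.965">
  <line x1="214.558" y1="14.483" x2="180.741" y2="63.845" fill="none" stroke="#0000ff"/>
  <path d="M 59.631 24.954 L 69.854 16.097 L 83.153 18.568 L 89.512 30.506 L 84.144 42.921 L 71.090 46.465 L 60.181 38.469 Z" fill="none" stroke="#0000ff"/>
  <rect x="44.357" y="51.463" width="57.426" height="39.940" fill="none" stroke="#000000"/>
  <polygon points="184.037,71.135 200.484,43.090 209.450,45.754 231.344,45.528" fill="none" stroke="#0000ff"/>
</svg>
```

1 u = 1 mm; y_m = 104.965 − y.

[1] `<line>` line segment, #0000ff→engrave S203 F3101: (214.558,90.482) → (180.741,41.120)

[2] `<path>` regular polygon, #0000ff→engrave S203 F3101: (59.631,80.011) → (69.854,88.868) → (83.153,86.397) → (89.512,74.459) → (84.144,62.044) → (71.090,58.500) → (60.181,66.496) → (59.631,80.011) (closed)

[3] `<rect>` rectangle, #000000→score S568 F2517: (44.357,53.502) → (101.783,53.502) → (101.783,13.562) → (44.357,13.562) → (44.357,53.502) (closed)

[4] `<polygon>` closed polygon, #0000ff→engrave S203 F3101: (184.037,33.830) → (200.484,61.875) → (209.450,59.211) → (231.344,59.437) → (184.037,33.830) (closed)

G21
G90
G0 X214.558 Y90.482
M4 S203
G1 X180.741 Y41.120 F3101
M5
G0 X59.631 Y80.011
M4 S203
G1 X69.854 Y88.868 F3101
G1 X83.153 Y86.397 F3101
G1 X89.512 Y74.459 F3101
G1 X84.144 Y62.044 F3101
G1 X71.090 Y58.500 F3101
G1 X60.181 Y66.496 F3101
G1 X59.631 Y80.011 F3101
M5
G0 X44.357 Y53.502
M4 S568
G1 X101.783 Y53.502 F2517
G1 X101.783 Y13.562 F2517
G1 X44.357 Y13.562 F2517
G1 X44.357 Y53.502 F2517
M5
G0 X184.037 Y33.830
M4 S203
G1 X200.484 Y61.875 F3101
G1 X209.450 Y59.211 F3101
G1 X231.344 Y59.437 F3101
G1 X184.037 Y33.830 F3101
M5
G0 X0.000 Y0.000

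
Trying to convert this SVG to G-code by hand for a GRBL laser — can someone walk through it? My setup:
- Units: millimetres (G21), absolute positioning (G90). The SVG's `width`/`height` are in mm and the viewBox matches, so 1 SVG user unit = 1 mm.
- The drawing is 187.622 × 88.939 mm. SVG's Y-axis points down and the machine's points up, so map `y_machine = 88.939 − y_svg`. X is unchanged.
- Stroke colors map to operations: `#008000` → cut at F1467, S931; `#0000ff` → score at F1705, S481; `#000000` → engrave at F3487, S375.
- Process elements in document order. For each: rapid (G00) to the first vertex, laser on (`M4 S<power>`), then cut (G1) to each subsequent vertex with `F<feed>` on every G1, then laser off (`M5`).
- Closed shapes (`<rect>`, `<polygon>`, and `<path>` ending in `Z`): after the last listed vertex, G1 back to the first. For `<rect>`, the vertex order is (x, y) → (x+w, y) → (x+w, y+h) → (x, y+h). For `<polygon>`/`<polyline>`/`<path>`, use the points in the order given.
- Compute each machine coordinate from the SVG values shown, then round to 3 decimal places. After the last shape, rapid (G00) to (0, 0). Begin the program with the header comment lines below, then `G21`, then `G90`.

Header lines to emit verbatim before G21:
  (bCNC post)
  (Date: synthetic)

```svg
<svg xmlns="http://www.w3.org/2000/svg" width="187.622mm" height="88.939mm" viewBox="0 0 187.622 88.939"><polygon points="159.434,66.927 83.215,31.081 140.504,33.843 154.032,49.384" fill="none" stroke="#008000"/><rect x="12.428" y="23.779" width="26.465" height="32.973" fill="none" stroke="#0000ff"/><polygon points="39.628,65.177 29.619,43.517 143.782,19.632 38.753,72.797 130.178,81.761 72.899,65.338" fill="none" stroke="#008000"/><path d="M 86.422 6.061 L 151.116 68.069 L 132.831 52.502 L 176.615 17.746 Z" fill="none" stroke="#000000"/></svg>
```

1 u = 1 mm; y_m = 88.939 − y.

[1] `<polygon>` closed polygon, #008000→cut S931 F1467: (159.434,22.012) → (83.215,57.858) → (140.504,55.096) → (154.032,39.555) → (159.434,22.012) (closed)

[2] `<rect>` rectangle, #0000ff→score S481 F1705: (12.428,65.160) → (38.893,65.160) → (38.893,32.187) → (12.428,32.187) → (12.428,65.160) (closed)

[3] `<polygon>` closed polygon, #008000→cut S931 F1467: (39.628,23.762) → (29.619,45.422) → (143.782,69.307) → (38.753,16.142) → (130.178,7.178) → (72.899,23.601) → (39.628,23.762) (closed)

[4] `<path>` closed polygon, #000000→engrave S375 F3487: (86.422,82.878) → (151.116,20.870) → (132.831,36.437) → (176.615,71.193) → (86.422,82.878) (closed)

(bCNC post)
(Date: synthetic)
G21
G90
G00 X159.434 Y22.012
M4 S931
G1 X83.215 Y57.858 F1467
G1 X140.504 Y55.096 F1467
G1 X154.032 Y39.555 F1467
G1 X159.434 Y22.012 F1467
M5
G00 X12.428 Y65.160
M4 S481
G1 X38.893 Y65.160 F1705
G1 X38.893 Y32.187 F1705
G1 X12.428 Y32.187 F1705
G1 X12.428 Y65.160 F1705
M5
G00 X39.628 Y23.762
M4 S931
G1 X29.619 Y45.422 F1467
G1 X143.782 Y69.307 F1467
G1 X38.753 Y16.142 F1467
G1 X130.178 Y7.178 F1467
G1 X72.899 Y23.601 F1467
G1 X39.628 Y23.762 F1467
M5
G00 X86.422 Y82.878
M4 S375
G1 X151.116 Y20.870 F3487
G1 X132.831 Y36.437 F3487
G1 X176.615 Y71.193 F3487
G1 X86.422 Y82.878 F3487
M5
G00 X0.000 Y0.000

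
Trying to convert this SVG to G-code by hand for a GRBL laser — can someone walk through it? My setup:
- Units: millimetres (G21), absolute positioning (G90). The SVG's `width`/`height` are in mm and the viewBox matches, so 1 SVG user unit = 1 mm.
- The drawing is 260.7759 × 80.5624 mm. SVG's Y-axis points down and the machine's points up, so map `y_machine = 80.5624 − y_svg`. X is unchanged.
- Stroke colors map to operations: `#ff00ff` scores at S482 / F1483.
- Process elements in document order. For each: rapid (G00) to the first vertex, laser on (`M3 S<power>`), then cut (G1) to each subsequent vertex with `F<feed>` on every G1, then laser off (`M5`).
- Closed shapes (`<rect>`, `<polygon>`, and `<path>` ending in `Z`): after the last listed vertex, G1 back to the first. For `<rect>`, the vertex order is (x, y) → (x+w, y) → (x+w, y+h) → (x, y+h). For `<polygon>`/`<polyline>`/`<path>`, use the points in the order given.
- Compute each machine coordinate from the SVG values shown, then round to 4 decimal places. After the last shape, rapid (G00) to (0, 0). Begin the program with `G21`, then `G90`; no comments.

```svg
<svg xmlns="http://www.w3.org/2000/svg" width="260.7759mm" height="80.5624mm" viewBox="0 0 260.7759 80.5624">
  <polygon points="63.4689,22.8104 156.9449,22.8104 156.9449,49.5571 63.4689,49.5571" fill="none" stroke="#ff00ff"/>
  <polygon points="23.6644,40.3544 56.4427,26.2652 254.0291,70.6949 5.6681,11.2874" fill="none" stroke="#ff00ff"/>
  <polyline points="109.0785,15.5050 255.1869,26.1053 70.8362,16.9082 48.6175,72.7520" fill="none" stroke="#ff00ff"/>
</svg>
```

viewBox `0 0 260.7759 80.5624` with mm width/height → 1 unit = 1 mm. Flip: y_m = 80.5624 − y_svg.

**Shape 1** — `<polygon>` rectangle, stroke `#ff00ff` → score (S482, F1483). Machine vertices: (63.4689,57.7520) → (156.9449,57.7520) → (156.9449,31.0053) → (63.4689,31.0053) → (63.4689,57.7520). Closed: final G1 returns to the first vertex.

**Shape 2** — `<polygon>` closed polygon, stroke `#ff00ff` → score (S482, F1483). Machine vertices: (23.6644,40.2080) → (56.4427,54.2972) → (254.0291,9.8675) → (5.6681,69.2750) → (23.6644,40.2080). Closed: final G1 returns to the first vertex.

**Shape 3** — `<polyline>` open polyline, stroke `#ff00ff` → score (S482, F1483). Machine vertices: (109.0785,65.0574) → (255.1869,54.4571) → (70.8362,63.6542) → (48.6175,7.8104). Open path.

G21
G90
G00 X63.4689 Y57.7520
M3 S482
G1 X156.9449 Y57.7520 F1483
G1 X156.9449 Y31.0053 F1483
G1 X63.4689 Y31.0053 F1483
G1 X63.4689 Y57.7520 F1483
M5
G00 X23.6644 Y40.2080
M3 S482
G1 X56.4427 Y54.2972 F1483
G1 X254.0291 Y9.8675 F1483
G1 X5.6681 Y69.2750 F1483
G1 X23.6644 Y40.2080 F1483
M5
G00 X109.0785 Y65.0574
M3 S482
G1 X255.1869 Y54.4571 F1483
G1 X70.8362 Y63.6542 F1483
G1 X48.6175 Y7.8104 F1483
M5
G00 X0.0000 Y0.0000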